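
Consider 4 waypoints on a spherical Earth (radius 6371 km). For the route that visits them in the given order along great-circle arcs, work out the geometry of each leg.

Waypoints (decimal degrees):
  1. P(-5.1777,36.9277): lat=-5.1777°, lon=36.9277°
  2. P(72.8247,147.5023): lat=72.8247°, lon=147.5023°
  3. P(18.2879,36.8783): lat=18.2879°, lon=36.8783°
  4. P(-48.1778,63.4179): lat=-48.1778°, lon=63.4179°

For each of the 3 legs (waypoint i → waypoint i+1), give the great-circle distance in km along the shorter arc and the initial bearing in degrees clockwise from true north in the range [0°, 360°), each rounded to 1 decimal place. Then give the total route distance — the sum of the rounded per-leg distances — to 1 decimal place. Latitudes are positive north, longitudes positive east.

Leg 1: φ1=-0.0903679, φ2=1.2710308, Δφ=1.3613987, Δλ=1.9298908 rad; a=sin²(Δφ/2)+cosφ1·cosφ2·sin²(Δλ/2)=0.5947860359; c=2·atan2(√a, √(1-a))=1.761522624; dist=6371·c=11222.661 ≈ 11222.7 km; running total=11222.7 km
Leg 1 bearing: y=sinΔλ·cosφ2=0.27646086, x=cosφ1·sinφ2-sinφ1·cosφ2·cosΔλ=0.94214215; θ=atan2(y, x)=16.3537° ≈ 16.4°
Leg 2: φ1=1.2710308, φ2=0.3191841, Δφ=-0.9518467, Δλ=-1.9307530 rad; a=sin²(Δφ/2)+cosφ1·cosφ2·sin²(Δλ/2)=0.3994805616; c=2·atan2(√a, √(1-a))=1.368377992; dist=6371·c=8717.936 ≈ 8717.9 km; running total=19940.6 km
Leg 2 bearing: y=sinΔλ·cosφ2=-0.88864081, x=cosφ1·sinφ2-sinφ1·cosφ2·cosΔλ=0.41219035; θ=atan2(y, x)=-65.1161° <0 so +360° → 294.8839° ≈ 294.9°
Leg 3: φ1=0.3191841, φ2=-0.8408612, Δφ=-1.1600453, Δλ=0.4632034 rad; a=sin²(Δφ/2)+cosφ1·cosφ2·sin²(Δλ/2)=0.3337093955; c=2·atan2(√a, √(1-a))=1.231757053; dist=6371·c=7847.524 ≈ 7847.5 km; running total=27788.1 km
Leg 3 bearing: y=sinΔλ·cosφ2=0.29794657, x=cosφ1·sinφ2-sinφ1·cosφ2·cosΔλ=-0.89477236; θ=atan2(y, x)=161.5830° ≈ 161.6°

Leg 1: dist=11222.7 km, bearing=16.4°
Leg 2: dist=8717.9 km, bearing=294.9°
Leg 3: dist=7847.5 km, bearing=161.6°
Total: 27788.1 km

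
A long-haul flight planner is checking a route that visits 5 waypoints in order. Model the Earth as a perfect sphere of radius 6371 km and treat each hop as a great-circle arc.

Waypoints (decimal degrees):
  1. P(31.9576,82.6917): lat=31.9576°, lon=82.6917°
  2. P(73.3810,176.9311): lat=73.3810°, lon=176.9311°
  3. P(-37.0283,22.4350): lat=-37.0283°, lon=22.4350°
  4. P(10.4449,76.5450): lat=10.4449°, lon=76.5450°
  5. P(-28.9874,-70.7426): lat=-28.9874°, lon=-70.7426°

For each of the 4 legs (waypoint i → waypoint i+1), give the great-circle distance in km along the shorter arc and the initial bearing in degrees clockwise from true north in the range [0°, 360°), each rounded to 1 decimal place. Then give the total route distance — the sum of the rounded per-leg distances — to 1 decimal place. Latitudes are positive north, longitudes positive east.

Leg 1: dist=6750.5 km, bearing=19.1°
Leg 2: dist=15739.5 km, bearing=326.4°
Leg 3: dist=7722.1 km, bearing=58.3°
Leg 4: dist=16040.7 km, bearing=234.0°
Total: 46252.8 km

Leg 1: φ1=0.5577653, φ2=1.2807401, Δφ=0.7229747, Δλ=1.6447878 rad; a=sin²(Δφ/2)+cosφ1·cosφ2·sin²(Δλ/2)=0.2553782301; c=2·atan2(√a, √(1-a))=1.059574139; dist=6371·c=6750.547 ≈ 6750.5 km; running total=6750.5 km
Leg 1 bearing: y=sinΔλ·cosφ2=0.28522360, x=cosφ1·sinφ2-sinφ1·cosφ2·cosΔλ=0.82418946; θ=atan2(y, x)=19.0890° ≈ 19.1°
Leg 2: φ1=1.2807401, φ2=-0.6462658, Δφ=-1.9270058, Δλ=-2.6964656 rad; a=sin²(Δφ/2)+cosφ1·cosφ2·sin²(Δλ/2)=0.8915670291; c=2·atan2(√a, √(1-a))=2.470486142; dist=6371·c=15739.467 ≈ 15739.5 km; running total=22490.0 km
Leg 2 bearing: y=sinΔλ·cosφ2=-0.34374248, x=cosφ1·sinφ2-sinφ1·cosφ2·cosΔλ=0.51821053; θ=atan2(y, x)=-33.5573° <0 so +360° → 326.4427° ≈ 326.4°
Leg 3: φ1=-0.6462658, φ2=0.1822979, Δφ=0.8285636, Δλ=0.9443977 rad; a=sin²(Δφ/2)+cosφ1·cosφ2·sin²(Δλ/2)=0.3244594934; c=2·atan2(√a, √(1-a))=1.212070970; dist=6371·c=7722.104 ≈ 7722.1 km; running total=30212.1 km
Leg 3 bearing: y=sinΔλ·cosφ2=0.79671964, x=cosφ1·sinφ2-sinφ1·cosφ2·cosΔλ=0.49191456; θ=atan2(y, x)=58.3078° ≈ 58.3°
Leg 4: φ1=0.1822979, φ2=-0.5059256, Δφ=-0.6882235, Δλ=-2.5706536 rad; a=sin²(Δφ/2)+cosφ1·cosφ2·sin²(Δλ/2)=0.9058249823; c=2·atan2(√a, √(1-a))=2.517767509; dist=6371·c=16040.697 ≈ 16040.7 km; running total=46252.8 km
Leg 4 bearing: y=sinΔλ·cosφ2=-0.47272171, x=cosφ1·sinφ2-sinφ1·cosφ2·cosΔλ=-0.34315961; θ=atan2(y, x)=-125.9768° <0 so +360° → 234.0232° ≈ 234.0°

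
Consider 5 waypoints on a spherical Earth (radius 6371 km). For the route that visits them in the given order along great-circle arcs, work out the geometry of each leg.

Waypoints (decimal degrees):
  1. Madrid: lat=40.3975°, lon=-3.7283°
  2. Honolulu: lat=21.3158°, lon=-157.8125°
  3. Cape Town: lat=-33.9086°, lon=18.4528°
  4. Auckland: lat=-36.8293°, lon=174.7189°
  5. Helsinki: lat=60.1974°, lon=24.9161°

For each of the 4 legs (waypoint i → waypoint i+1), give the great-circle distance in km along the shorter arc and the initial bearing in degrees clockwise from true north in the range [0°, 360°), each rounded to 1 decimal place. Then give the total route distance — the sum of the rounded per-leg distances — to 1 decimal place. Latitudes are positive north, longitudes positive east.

Leg 1: φ1=0.7050694, φ2=0.3720309, Δφ=-0.3330385, Δλ=-2.6892766 rad; a=sin²(Δφ/2)+cosφ1·cosφ2·sin²(Δλ/2)=0.7012688643; c=2·atan2(√a, √(1-a))=1.985083740; dist=6371·c=12646.969 ≈ 12647.0 km; running total=12647.0 km
Leg 1 bearing: y=sinΔλ·cosφ2=-0.40715170, x=cosφ1·sinφ2-sinφ1·cosφ2·cosΔλ=0.81987247; θ=atan2(y, x)=-26.4092° <0 so +360° → 333.5908° ≈ 333.6°
Leg 2: φ1=0.3720309, φ2=-0.5918167, Δφ=-0.9638476, Δλ=3.0764098 rad; a=sin²(Δφ/2)+cosφ1·cosφ2·sin²(Δλ/2)=0.9871511302; c=2·atan2(√a, √(1-a))=2.914398629; dist=6371·c=18567.634 ≈ 18567.6 km; running total=31214.6 km
Leg 2 bearing: y=sinΔλ·cosφ2=0.05405878, x=cosφ1·sinφ2-sinφ1·cosφ2·cosΔλ=-0.21866128; θ=atan2(y, x)=166.1134° ≈ 166.1°
Leg 3: φ1=-0.5918167, φ2=-0.6427925, Δφ=-0.0509758, Δλ=2.7273580 rad; a=sin²(Δφ/2)+cosφ1·cosφ2·sin²(Δλ/2)=0.6368534828; c=2·atan2(√a, √(1-a))=1.848041400; dist=6371·c=11773.872 ≈ 11773.9 km; running total=42988.5 km
Leg 3 bearing: y=sinΔλ·cosφ2=0.32216261, x=cosφ1·sinφ2-sinφ1·cosφ2·cosΔλ=-0.90625369; θ=atan2(y, x)=160.4303° ≈ 160.4°
Leg 4: φ1=-0.6427925, φ2=1.0506428, Δφ=1.6934354, Δλ=-2.6145521 rad; a=sin²(Δφ/2)+cosφ1·cosφ2·sin²(Δλ/2)=0.9319954632; c=2·atan2(√a, √(1-a))=2.613939150; dist=6371·c=16653.406 ≈ 16653.4 km; running total=59641.9 km
Leg 4 bearing: y=sinΔλ·cosφ2=-0.24998663, x=cosφ1·sinφ2-sinφ1·cosφ2·cosΔλ=0.43706563; θ=atan2(y, x)=-29.7681° <0 so +360° → 330.2319° ≈ 330.2°

Leg 1: dist=12647.0 km, bearing=333.6°
Leg 2: dist=18567.6 km, bearing=166.1°
Leg 3: dist=11773.9 km, bearing=160.4°
Leg 4: dist=16653.4 km, bearing=330.2°
Total: 59641.9 km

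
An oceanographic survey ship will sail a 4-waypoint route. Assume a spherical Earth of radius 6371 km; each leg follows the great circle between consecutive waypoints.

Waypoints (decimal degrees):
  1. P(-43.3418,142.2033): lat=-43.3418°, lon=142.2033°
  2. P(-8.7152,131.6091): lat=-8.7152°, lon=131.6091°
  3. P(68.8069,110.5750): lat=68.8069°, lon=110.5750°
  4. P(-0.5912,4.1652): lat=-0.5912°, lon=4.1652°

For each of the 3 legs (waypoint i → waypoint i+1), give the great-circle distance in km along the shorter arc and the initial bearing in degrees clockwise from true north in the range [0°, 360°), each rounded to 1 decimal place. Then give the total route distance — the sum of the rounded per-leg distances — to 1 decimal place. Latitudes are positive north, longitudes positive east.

Leg 1: dist=3985.6 km, bearing=341.9°
Leg 2: dist=8775.0 km, bearing=352.4°
Leg 3: dist=10721.0 km, bearing=285.1°
Total: 23481.6 km

Leg 1: φ1=-0.7564571, φ2=-0.1521089, Δφ=0.6043482, Δλ=-0.1849037 rad; a=sin²(Δφ/2)+cosφ1·cosφ2·sin²(Δλ/2)=0.0946906565; c=2·atan2(√a, √(1-a))=0.625588436; dist=6371·c=3985.624 ≈ 3985.6 km; running total=3985.6 km
Leg 1 bearing: y=sinΔλ·cosφ2=-0.18172904, x=cosφ1·sinφ2-sinφ1·cosφ2·cosΔλ=0.55666139; θ=atan2(y, x)=-18.0799° <0 so +360° → 341.9201° ≈ 341.9°
Leg 2: φ1=-0.1521089, φ2=1.2009070, Δφ=1.3530159, Δλ=-0.3671143 rad; a=sin²(Δφ/2)+cosφ1·cosφ2·sin²(Δλ/2)=0.4038737499; c=2·atan2(√a, √(1-a))=1.377339376; dist=6371·c=8775.029 ≈ 8775.0 km; running total=12760.6 km
Leg 2 bearing: y=sinΔλ·cosφ2=-0.12975526, x=cosφ1·sinφ2-sinφ1·cosφ2·cosΔλ=0.97272943; θ=atan2(y, x)=-7.5980° <0 so +360° → 352.4020° ≈ 352.4°
Leg 3: φ1=1.2009070, φ2=-0.0103184, Δφ=-1.2112253, Δλ=-1.8572014 rad; a=sin²(Δφ/2)+cosφ1·cosφ2·sin²(Δλ/2)=0.5558720712; c=2·atan2(√a, √(1-a))=1.682774339; dist=6371·c=10720.955 ≈ 10721.0 km; running total=23481.6 km
Leg 3 bearing: y=sinΔλ·cosφ2=-0.95921460, x=cosφ1·sinφ2-sinφ1·cosφ2·cosΔλ=0.25965476; θ=atan2(y, x)=-74.8533° <0 so +360° → 285.1467° ≈ 285.1°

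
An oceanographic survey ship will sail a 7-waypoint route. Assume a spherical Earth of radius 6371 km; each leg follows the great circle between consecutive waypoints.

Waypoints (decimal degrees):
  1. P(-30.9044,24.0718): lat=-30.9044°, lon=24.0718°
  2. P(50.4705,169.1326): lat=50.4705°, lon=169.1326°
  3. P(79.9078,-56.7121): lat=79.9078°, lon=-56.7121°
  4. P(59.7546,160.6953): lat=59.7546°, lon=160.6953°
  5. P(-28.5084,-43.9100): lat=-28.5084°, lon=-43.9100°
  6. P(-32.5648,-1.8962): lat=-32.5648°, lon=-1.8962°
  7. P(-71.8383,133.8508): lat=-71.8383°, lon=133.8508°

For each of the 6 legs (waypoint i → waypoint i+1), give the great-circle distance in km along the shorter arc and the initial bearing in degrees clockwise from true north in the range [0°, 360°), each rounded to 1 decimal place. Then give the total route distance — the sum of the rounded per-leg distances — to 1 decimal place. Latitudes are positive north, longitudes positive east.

Leg 1: dist=16406.4 km, bearing=42.8°
Leg 2: dist=5229.0 km, bearing=9.9°
Leg 3: dist=4303.6 km, bearing=330.7°
Leg 4: dist=16074.7 km, bearing=39.1°
Leg 5: dist=4023.2 km, bearing=107.2°
Leg 6: dist=7910.3 km, bearing=166.7°
Total: 53947.2 km

Leg 1: φ1=-0.5393835, φ2=0.8808764, Δφ=1.4202599, Δλ=2.5317886 rad; a=sin²(Δφ/2)+cosφ1·cosφ2·sin²(Δλ/2)=0.9219123226; c=2·atan2(√a, √(1-a))=2.575167411; dist=6371·c=16406.392 ≈ 16406.4 km; running total=16406.4 km
Leg 1 bearing: y=sinΔλ·cosφ2=0.36451384, x=cosφ1·sinφ2-sinφ1·cosφ2·cosΔλ=0.39381420; θ=atan2(y, x)=42.7873° ≈ 42.8°
Leg 2: φ1=0.8808764, φ2=1.3946542, Δφ=0.5137778, Δλ=-3.9417336 rad; a=sin²(Δφ/2)+cosφ1·cosφ2·sin²(Δλ/2)=0.1591652961; c=2·atan2(√a, √(1-a))=0.820754440; dist=6371·c=5229.027 ≈ 5229.0 km; running total=21635.4 km
Leg 2 bearing: y=sinΔλ·cosφ2=0.12572145, x=cosφ1·sinφ2-sinφ1·cosφ2·cosΔλ=0.72077801; θ=atan2(y, x)=9.8943° ≈ 9.9°
Leg 3: φ1=1.3946542, φ2=1.0429145, Δφ=-0.3517397, Δλ=3.7944749 rad; a=sin²(Δφ/2)+cosφ1·cosφ2·sin²(Δλ/2)=0.1098016306; c=2·atan2(√a, √(1-a))=0.675496268; dist=6371·c=4303.587 ≈ 4303.6 km; running total=25939.0 km
Leg 3 bearing: y=sinΔλ·cosφ2=-0.30598970, x=cosφ1·sinφ2-sinφ1·cosφ2·cosΔλ=0.54529922; θ=atan2(y, x)=-29.2986° <0 so +360° → 330.7014° ≈ 330.7°
Leg 4: φ1=1.0429145, φ2=-0.4975654, Δφ=-1.5404800, Δλ=-3.5710362 rad; a=sin²(Δφ/2)+cosφ1·cosφ2·sin²(Δλ/2)=0.9073772494; c=2·atan2(√a, √(1-a))=2.523101976; dist=6371·c=16074.683 ≈ 16074.7 km; running total=42013.7 km
Leg 4 bearing: y=sinΔλ·cosφ2=0.36587947, x=cosφ1·sinφ2-sinφ1·cosφ2·cosΔλ=0.44978586; θ=atan2(y, x)=39.1267° ≈ 39.1°
Leg 5: φ1=-0.4975654, φ2=-0.5683630, Δφ=-0.0707975, Δλ=0.7332791 rad; a=sin²(Δφ/2)+cosφ1·cosφ2·sin²(Δλ/2)=0.0964248547; c=2·atan2(√a, √(1-a))=0.631487451; dist=6371·c=4023.207 ≈ 4023.2 km; running total=46036.9 km
Leg 5 bearing: y=sinΔλ·cosφ2=0.56408289, x=cosφ1·sinφ2-sinφ1·cosφ2·cosΔλ=-0.17412323; θ=atan2(y, x)=107.1546° ≈ 107.2°
Leg 6: φ1=-0.5683630, φ2=-1.2538149, Δφ=-0.6854519, Δλ=2.3692321 rad; a=sin²(Δφ/2)+cosφ1·cosφ2·sin²(Δλ/2)=0.3383609689; c=2·atan2(√a, √(1-a))=1.241604811; dist=6371·c=7910.264 ≈ 7910.3 km; running total=53947.2 km
Leg 6 bearing: y=sinΔλ·cosφ2=0.21751286, x=cosφ1·sinφ2-sinφ1·cosφ2·cosΔλ=-0.92096659; θ=atan2(y, x)=166.7115° ≈ 166.7°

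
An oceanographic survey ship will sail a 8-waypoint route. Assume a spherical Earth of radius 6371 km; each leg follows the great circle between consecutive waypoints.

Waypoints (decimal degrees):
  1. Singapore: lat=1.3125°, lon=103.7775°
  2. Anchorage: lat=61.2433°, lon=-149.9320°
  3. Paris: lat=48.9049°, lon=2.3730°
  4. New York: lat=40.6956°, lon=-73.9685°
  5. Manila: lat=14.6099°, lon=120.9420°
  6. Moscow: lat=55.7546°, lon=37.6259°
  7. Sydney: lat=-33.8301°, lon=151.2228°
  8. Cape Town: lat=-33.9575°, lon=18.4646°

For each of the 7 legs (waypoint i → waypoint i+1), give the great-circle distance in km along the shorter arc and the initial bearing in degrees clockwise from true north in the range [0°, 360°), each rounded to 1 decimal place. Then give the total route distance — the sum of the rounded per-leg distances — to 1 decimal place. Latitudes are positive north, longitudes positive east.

Leg 1: φ1=0.0229074, φ2=1.0688972, Δφ=1.0459898, Δλ=-4.4280661 rad; a=sin²(Δφ/2)+cosφ1·cosφ2·sin²(Δλ/2)=0.5574169063; c=2·atan2(√a, √(1-a))=1.685884031; dist=6371·c=10740.767 ≈ 10740.8 km; running total=10740.8 km
Leg 1 bearing: y=sinΔλ·cosφ2=0.46177635, x=cosφ1·sinφ2-sinφ1·cosφ2·cosΔλ=0.87953158; θ=atan2(y, x)=27.7006° ≈ 27.7°
Leg 2: φ1=1.0688972, φ2=0.8535515, Δφ=-0.2153457, Δλ=2.6582237 rad; a=sin²(Δφ/2)+cosφ1·cosφ2·sin²(Δλ/2)=0.3096608348; c=2·atan2(√a, √(1-a))=1.180266579; dist=6371·c=7519.478 ≈ 7519.5 km; running total=18260.3 km
Leg 2 bearing: y=sinΔλ·cosφ2=0.30549491, x=cosφ1·sinφ2-sinφ1·cosφ2·cosΔλ=0.87278684; θ=atan2(y, x)=19.2912° ≈ 19.3°
Leg 3: φ1=0.8535515, φ2=0.7102722, Δφ=-0.1432793, Δλ=-1.3324105 rad; a=sin²(Δφ/2)+cosφ1·cosφ2·sin²(Δλ/2)=0.1954645714; c=2·atan2(√a, √(1-a))=0.915907773; dist=6371·c=5835.248 ≈ 5835.2 km; running total=24095.5 km
Leg 3 bearing: y=sinΔλ·cosφ2=-0.73674327, x=cosφ1·sinφ2-sinφ1·cosφ2·cosΔλ=0.29366997; θ=atan2(y, x)=-68.2675° <0 so +360° → 291.7325° ≈ 291.7°
Leg 4: φ1=0.7102722, φ2=0.2549909, Δφ=-0.4552814, Δλ=3.4018300 rad; a=sin²(Δφ/2)+cosφ1·cosφ2·sin²(Δλ/2)=0.7722485947; c=2·atan2(√a, √(1-a))=2.146585858; dist=6371·c=13675.898 ≈ 13675.9 km; running total=37771.4 km
Leg 4 bearing: y=sinΔλ·cosφ2=-0.24898993, x=cosφ1·sinφ2-sinφ1·cosφ2·cosΔλ=0.80095370; θ=atan2(y, x)=-17.2687° <0 so +360° → 342.7313° ≈ 342.7°
Leg 5: φ1=0.2549909, φ2=0.9731013, Δφ=0.7181105, Δλ=-1.4541403 rad; a=sin²(Δφ/2)+cosφ1·cosφ2·sin²(Δλ/2)=0.3640561076; c=2·atan2(√a, √(1-a))=1.295442154; dist=6371·c=8253.262 ≈ 8253.3 km; running total=46024.7 km
Leg 5 bearing: y=sinΔλ·cosφ2=-0.55891385, x=cosφ1·sinφ2-sinφ1·cosφ2·cosΔλ=0.78338518; θ=atan2(y, x)=-35.5063° <0 so +360° → 324.4937° ≈ 324.5°
Leg 6: φ1=0.9731013, φ2=-0.5904466, Δφ=-1.5635480, Δλ=1.9826399 rad; a=sin²(Δφ/2)+cosφ1·cosφ2·sin²(Δλ/2)=0.8236695850; c=2·atan2(√a, √(1-a))=2.274884589; dist=6371·c=14493.290 ≈ 14493.3 km; running total=60518.0 km
Leg 6 bearing: y=sinΔλ·cosφ2=0.76123328, x=cosφ1·sinφ2-sinφ1·cosφ2·cosΔλ=-0.03841734; θ=atan2(y, x)=92.8891° ≈ 92.9°
Leg 7: φ1=-0.5904466, φ2=-0.5926702, Δφ=-0.0022235, Δλ=-2.3170677 rad; a=sin²(Δφ/2)+cosφ1·cosφ2·sin²(Δλ/2)=0.5784005319; c=2·atan2(√a, √(1-a))=1.728247139; dist=6371·c=11010.663 ≈ 11010.7 km; running total=71528.7 km
Leg 7 bearing: y=sinΔλ·cosφ2=-0.60900479, x=cosφ1·sinφ2-sinφ1·cosφ2·cosΔλ=-0.77751308; θ=atan2(y, x)=-141.9294° <0 so +360° → 218.0706° ≈ 218.1°

Leg 1: dist=10740.8 km, bearing=27.7°
Leg 2: dist=7519.5 km, bearing=19.3°
Leg 3: dist=5835.2 km, bearing=291.7°
Leg 4: dist=13675.9 km, bearing=342.7°
Leg 5: dist=8253.3 km, bearing=324.5°
Leg 6: dist=14493.3 km, bearing=92.9°
Leg 7: dist=11010.7 km, bearing=218.1°
Total: 71528.7 km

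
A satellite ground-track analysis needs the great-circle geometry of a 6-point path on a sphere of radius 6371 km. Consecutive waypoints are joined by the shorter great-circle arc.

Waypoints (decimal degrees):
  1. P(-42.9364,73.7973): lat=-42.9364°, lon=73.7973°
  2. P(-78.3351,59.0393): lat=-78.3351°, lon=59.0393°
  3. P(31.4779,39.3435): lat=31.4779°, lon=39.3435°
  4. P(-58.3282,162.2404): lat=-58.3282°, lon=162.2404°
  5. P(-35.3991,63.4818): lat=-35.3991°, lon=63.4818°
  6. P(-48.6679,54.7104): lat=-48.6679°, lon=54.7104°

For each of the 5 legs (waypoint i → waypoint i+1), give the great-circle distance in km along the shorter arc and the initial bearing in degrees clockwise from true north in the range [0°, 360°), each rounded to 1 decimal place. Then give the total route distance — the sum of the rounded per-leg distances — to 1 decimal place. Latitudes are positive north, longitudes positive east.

Leg 1: dist=3989.5 km, bearing=185.0°
Leg 2: dist=12279.1 km, bearing=342.1°
Leg 3: dist=14838.0 km, bearing=142.6°
Leg 4: dist=7191.0 km, bearing=243.0°
Leg 5: dist=1641.1 km, bearing=203.3°
Total: 39938.7 km

Leg 1: φ1=-0.7493815, φ2=-1.3672054, Δφ=-0.6178239, Δλ=-0.2575757 rad; a=sin²(Δφ/2)+cosφ1·cosφ2·sin²(Δλ/2)=0.0948711493; c=2·atan2(√a, √(1-a))=0.626204637; dist=6371·c=3989.5497 ≈ 3989.5 km; running total=3989.5 km
Leg 1 bearing: y=sinΔλ·cosφ2=-0.05150460, x=cosφ1·sinφ2-sinφ1·cosφ2·cosΔλ=-0.58380625; θ=atan2(y, x)=-174.9583° <0 so +360° → 185.0417° ≈ 185.0°
Leg 2: φ1=-1.3672054, φ2=0.5493930, Δφ=1.9165984, Δλ=-0.3437566 rad; a=sin²(Δφ/2)+cosφ1·cosφ2·sin²(Δλ/2)=0.6745197936; c=2·atan2(√a, √(1-a))=1.927342366; dist=6371·c=12279.098 ≈ 12279.1 km; running total=16268.6 km
Leg 2 bearing: y=sinΔλ·cosφ2=-0.28743001, x=cosφ1·sinφ2-sinφ1·cosφ2·cosΔλ=0.89193910; θ=atan2(y, x)=-17.8617° <0 so +360° → 342.1383° ≈ 342.1°
Leg 3: φ1=0.5493930, φ2=-1.0180191, Δφ=-1.5674121, Δλ=2.1449555 rad; a=sin²(Δφ/2)+cosφ1·cosφ2·sin²(Δλ/2)=0.8438044007; c=2·atan2(√a, √(1-a))=2.328986929; dist=6371·c=14837.976 ≈ 14838.0 km; running total=31106.6 km
Leg 3 bearing: y=sinΔλ·cosφ2=0.44086022, x=cosφ1·sinφ2-sinφ1·cosφ2·cosΔλ=-0.57691976; θ=atan2(y, x)=142.6143° ≈ 142.6°
Leg 4: φ1=-1.0180191, φ2=-0.6178308, Δφ=0.4001883, Δλ=-1.7236627 rad; a=sin²(Δφ/2)+cosφ1·cosφ2·sin²(Δλ/2)=0.2860865260; c=2·atan2(√a, √(1-a))=1.128709111; dist=6371·c=7191.006 ≈ 7191.0 km; running total=38297.6 km
Leg 4 bearing: y=sinΔλ·cosφ2=-0.80563131, x=cosφ1·sinφ2-sinφ1·cosφ2·cosΔλ=-0.40978323; θ=atan2(y, x)=-116.9601° <0 so +360° → 243.0399° ≈ 243.0°
Leg 5: φ1=-0.6178308, φ2=-0.8494151, Δφ=-0.2315842, Δλ=-0.1530898 rad; a=sin²(Δφ/2)+cosφ1·cosφ2·sin²(Δλ/2)=0.0164960134; c=2·atan2(√a, √(1-a))=0.257585141; dist=6371·c=1641.075 ≈ 1641.1 km; running total=39938.7 km
Leg 5 bearing: y=sinΔλ·cosφ2=-0.10070949, x=cosφ1·sinφ2-sinφ1·cosφ2·cosΔλ=-0.23399397; θ=atan2(y, x)=-156.7133° <0 so +360° → 203.2867° ≈ 203.3°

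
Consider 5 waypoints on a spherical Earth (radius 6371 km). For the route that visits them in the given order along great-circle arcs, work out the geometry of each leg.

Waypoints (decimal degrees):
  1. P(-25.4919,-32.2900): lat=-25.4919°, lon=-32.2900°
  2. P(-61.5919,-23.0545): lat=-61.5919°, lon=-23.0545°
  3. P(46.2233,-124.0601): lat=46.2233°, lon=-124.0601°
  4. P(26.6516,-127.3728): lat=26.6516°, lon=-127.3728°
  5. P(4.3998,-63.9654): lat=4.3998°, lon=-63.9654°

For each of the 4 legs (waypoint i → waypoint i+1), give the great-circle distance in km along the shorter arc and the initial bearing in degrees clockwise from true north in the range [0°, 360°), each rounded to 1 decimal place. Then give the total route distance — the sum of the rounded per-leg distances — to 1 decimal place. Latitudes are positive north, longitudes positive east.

Leg 1: dist=4073.9 km, bearing=172.6°
Leg 2: dist=14929.2 km, bearing=288.5°
Leg 3: dist=2195.8 km, bearing=188.8°
Leg 4: dist=7152.3 km, bearing=98.4°
Total: 28351.2 km

Leg 1: φ1=-0.4449176, φ2=-1.0749814, Δφ=-0.6300639, Δλ=0.1611899 rad; a=sin²(Δφ/2)+cosφ1·cosφ2·sin²(Δλ/2)=0.0987884223; c=2·atan2(√a, √(1-a))=0.639451573; dist=6371·c=4073.946 ≈ 4073.9 km; running total=4073.9 km
Leg 1 bearing: y=sinΔλ·cosφ2=0.07635421, x=cosφ1·sinφ2-sinφ1·cosφ2·cosΔλ=-0.59185058; θ=atan2(y, x)=172.6489° ≈ 172.6°
Leg 2: φ1=-1.0749814, φ2=0.8067488, Δφ=1.8817302, Δλ=-1.7628803 rad; a=sin²(Δφ/2)+cosφ1·cosφ2·sin²(Δλ/2)=0.8489650110; c=2·atan2(√a, √(1-a))=2.343299376; dist=6371·c=14929.160 ≈ 14929.2 km; running total=19003.1 km
Leg 2 bearing: y=sinΔλ·cosφ2=-0.67912547, x=cosφ1·sinφ2-sinφ1·cosφ2·cosΔλ=0.22733736; θ=atan2(y, x)=-71.4920° <0 so +360° → 288.5080° ≈ 288.5°
Leg 3: φ1=0.8067488, φ2=0.4651582, Δφ=-0.3415906, Δλ=-0.0578175 rad; a=sin²(Δφ/2)+cosφ1·cosφ2·sin²(Δλ/2)=0.0294051004; c=2·atan2(√a, √(1-a))=0.344661734; dist=6371·c=2195.840 ≈ 2195.8 km; running total=21198.9 km
Leg 3 bearing: y=sinΔλ·cosφ2=-0.05164566, x=cosφ1·sinφ2-sinφ1·cosφ2·cosΔλ=-0.33390790; θ=atan2(y, x)=-171.2077° <0 so +360° → 188.7923° ≈ 188.8°
Leg 4: φ1=0.4651582, φ2=0.0767910, Δφ=-0.3883672, Δλ=1.1066679 rad; a=sin²(Δφ/2)+cosφ1·cosφ2·sin²(Δλ/2)=0.2833427192; c=2·atan2(√a, √(1-a))=1.122629020; dist=6371·c=7152.269 ≈ 7152.3 km; running total=28351.2 km
Leg 4 bearing: y=sinΔλ·cosφ2=0.89157683, x=cosφ1·sinφ2-sinφ1·cosφ2·cosΔλ=-0.13164057; θ=atan2(y, x)=98.3990° ≈ 98.4°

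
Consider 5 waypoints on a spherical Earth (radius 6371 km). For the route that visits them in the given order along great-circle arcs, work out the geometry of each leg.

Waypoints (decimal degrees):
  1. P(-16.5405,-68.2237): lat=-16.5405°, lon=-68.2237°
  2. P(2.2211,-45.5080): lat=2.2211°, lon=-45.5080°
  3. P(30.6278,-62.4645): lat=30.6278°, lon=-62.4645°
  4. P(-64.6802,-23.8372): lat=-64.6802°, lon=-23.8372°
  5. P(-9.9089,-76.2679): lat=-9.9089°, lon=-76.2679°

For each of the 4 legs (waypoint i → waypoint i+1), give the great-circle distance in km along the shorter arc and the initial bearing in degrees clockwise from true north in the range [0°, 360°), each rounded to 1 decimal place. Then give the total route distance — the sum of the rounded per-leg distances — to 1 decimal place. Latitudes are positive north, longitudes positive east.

Leg 1: dist=3251.6 km, bearing=52.2°
Leg 2: dist=3627.8 km, bearing=332.3°
Leg 3: dist=11115.4 km, bearing=164.3°
Leg 4: dist=7299.2 km, bearing=301.0°
Total: 25294.0 km

Leg 1: φ1=-0.2886862, φ2=0.0387655, Δφ=0.3274517, Δλ=0.3964638 rad; a=sin²(Δφ/2)+cosφ1·cosφ2·sin²(Δλ/2)=0.0637184723; c=2·atan2(√a, √(1-a))=0.510371570; dist=6371·c=3251.577 ≈ 3251.6 km; running total=3251.6 km
Leg 1 bearing: y=sinΔλ·cosφ2=0.38586870, x=cosφ1·sinφ2-sinφ1·cosφ2·cosΔλ=0.29956478; θ=atan2(y, x)=52.1764° ≈ 52.2°
Leg 2: φ1=0.0387655, φ2=0.5345560, Δφ=0.4957904, Δλ=-0.2959468 rad; a=sin²(Δφ/2)+cosφ1·cosφ2·sin²(Δλ/2)=0.0788938563; c=2·atan2(√a, √(1-a))=0.569422843; dist=6371·c=3627.793 ≈ 3627.8 km; running total=6879.4 km
Leg 2 bearing: y=sinΔλ·cosφ2=-0.25095954, x=cosφ1·sinφ2-sinφ1·cosφ2·cosΔλ=0.47717688; θ=atan2(y, x)=-27.7410° <0 so +360° → 332.2590° ≈ 332.3°
Leg 3: φ1=0.5345560, φ2=-1.1288825, Δφ=-1.6634384, Δλ=0.6741736 rad; a=sin²(Δφ/2)+cosφ1·cosφ2·sin²(Δλ/2)=0.5865106397; c=2·atan2(√a, √(1-a))=1.744692719; dist=6371·c=11115.437 ≈ 11115.4 km; running total=17994.8 km
Leg 3 bearing: y=sinΔλ·cosφ2=0.26697398, x=cosφ1·sinφ2-sinφ1·cosφ2·cosΔλ=-0.94804458; θ=atan2(y, x)=164.2725° ≈ 164.3°
Leg 4: φ1=-1.1288825, φ2=-0.1729429, Δφ=0.9559395, Δλ=-0.9150883 rad; a=sin²(Δφ/2)+cosφ1·cosφ2·sin²(Δλ/2)=0.2937897396; c=2·atan2(√a, √(1-a))=1.145686846; dist=6371·c=7299.171 ≈ 7299.2 km; running total=25294.0 km
Leg 4 bearing: y=sinΔλ·cosφ2=-0.78079268, x=cosφ1·sinφ2-sinφ1·cosφ2·cosΔλ=0.46933154; θ=atan2(y, x)=-58.9901° <0 so +360° → 301.0099° ≈ 301.0°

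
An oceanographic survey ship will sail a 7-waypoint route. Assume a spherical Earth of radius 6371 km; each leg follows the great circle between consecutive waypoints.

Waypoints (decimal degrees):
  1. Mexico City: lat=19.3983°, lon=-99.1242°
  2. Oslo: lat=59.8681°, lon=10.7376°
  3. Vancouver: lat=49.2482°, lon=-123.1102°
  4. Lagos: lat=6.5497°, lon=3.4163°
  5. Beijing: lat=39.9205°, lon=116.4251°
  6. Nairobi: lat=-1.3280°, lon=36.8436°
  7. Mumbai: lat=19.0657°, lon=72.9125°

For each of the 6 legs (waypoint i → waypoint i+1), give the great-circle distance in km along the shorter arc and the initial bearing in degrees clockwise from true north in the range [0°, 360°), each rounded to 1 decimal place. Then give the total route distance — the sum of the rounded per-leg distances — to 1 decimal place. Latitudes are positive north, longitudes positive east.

Leg 1: dist=9200.2 km, bearing=28.4°
Leg 2: dist=7188.6 km, bearing=328.6°
Leg 3: dist=11946.0 km, bearing=56.8°
Leg 4: dist=11450.9 km, bearing=46.4°
Leg 5: dist=9216.9 km, bearing=262.3°
Leg 6: dist=4544.6 km, bearing=58.3°
Total: 53547.2 km

Leg 1: φ1=0.3385642, φ2=1.0448955, Δφ=0.7063313, Δλ=1.9174501 rad; a=sin²(Δφ/2)+cosφ1·cosφ2·sin²(Δλ/2)=0.4368093161; c=2·atan2(√a, √(1-a))=1.444076085; dist=6371·c=9200.209 ≈ 9200.2 km; running total=9200.2 km
Leg 1 bearing: y=sinΔλ·cosφ2=0.47213125, x=cosφ1·sinφ2-sinφ1·cosφ2·cosΔλ=0.87242182; θ=atan2(y, x)=28.4211° ≈ 28.4°
Leg 2: φ1=1.0448955, φ2=0.8595432, Δφ=-0.1853522, Δλ=-2.3360848 rad; a=sin²(Δφ/2)+cosφ1·cosφ2·sin²(Δλ/2)=0.2859141001; c=2·atan2(√a, √(1-a))=1.128327544; dist=6371·c=7188.575 ≈ 7188.6 km; running total=16388.8 km
Leg 2 bearing: y=sinΔλ·cosφ2=-0.47077610, x=cosφ1·sinφ2-sinφ1·cosφ2·cosΔλ=0.77138756; θ=atan2(y, x)=-31.3956° <0 so +360° → 328.6044° ≈ 328.6°
Leg 3: φ1=0.8595432, φ2=0.1143138, Δφ=-0.7452294, Δλ=2.2083040 rad; a=sin²(Δφ/2)+cosφ1·cosφ2·sin²(Δλ/2)=0.6497940085; c=2·atan2(√a, √(1-a))=1.875057135; dist=6371·c=11945.989 ≈ 11946.0 km; running total=28334.8 km
Leg 3 bearing: y=sinΔλ·cosφ2=0.79833691, x=cosφ1·sinφ2-sinφ1·cosφ2·cosΔλ=0.52240328; θ=atan2(y, x)=56.8007° ≈ 56.8°
Leg 4: φ1=0.1143138, φ2=0.6967442, Δφ=0.5824303, Δλ=1.9723756 rad; a=sin²(Δφ/2)+cosφ1·cosφ2·sin²(Δλ/2)=0.6123096126; c=2·atan2(√a, √(1-a))=1.797348585; dist=6371·c=11450.908 ≈ 11450.9 km; running total=39785.7 km
Leg 4 bearing: y=sinΔλ·cosφ2=0.70592191, x=cosφ1·sinφ2-sinφ1·cosφ2·cosΔλ=0.67172946; θ=atan2(y, x)=46.4218° ≈ 46.4°
Leg 5: φ1=0.6967442, φ2=-0.0231780, Δφ=-0.7199221, Δλ=-1.3889592 rad; a=sin²(Δφ/2)+cosφ1·cosφ2·sin²(Δλ/2)=0.4381098337; c=2·atan2(√a, √(1-a))=1.446697710; dist=6371·c=9216.911 ≈ 9216.9 km; running total=49002.6 km
Leg 5 bearing: y=sinΔλ·cosφ2=-0.98324896, x=cosφ1·sinφ2-sinφ1·cosφ2·cosΔλ=-0.13379053; θ=atan2(y, x)=-97.7486° <0 so +360° → 262.2514° ≈ 262.3°
Leg 6: φ1=-0.0231780, φ2=0.3327592, Δφ=0.3559372, Δλ=0.6295211 rad; a=sin²(Δφ/2)+cosφ1·cosφ2·sin²(Δλ/2)=0.1219030988; c=2·atan2(√a, √(1-a))=0.713319710; dist=6371·c=4544.560 ≈ 4544.6 km; running total=53547.2 km
Leg 6 bearing: y=sinΔλ·cosφ2=0.55646118, x=cosφ1·sinφ2-sinφ1·cosφ2·cosΔλ=0.34427009; θ=atan2(y, x)=58.2558° ≈ 58.3°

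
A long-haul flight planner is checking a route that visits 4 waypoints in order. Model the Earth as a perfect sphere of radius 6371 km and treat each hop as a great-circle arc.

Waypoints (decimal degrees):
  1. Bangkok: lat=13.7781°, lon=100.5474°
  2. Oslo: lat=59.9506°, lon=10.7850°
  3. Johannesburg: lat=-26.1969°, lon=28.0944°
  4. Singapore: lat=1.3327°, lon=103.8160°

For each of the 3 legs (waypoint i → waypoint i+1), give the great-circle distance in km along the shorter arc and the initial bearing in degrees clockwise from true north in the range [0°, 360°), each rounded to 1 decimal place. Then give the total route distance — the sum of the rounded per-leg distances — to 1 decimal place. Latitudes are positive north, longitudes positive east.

Leg 1: dist=8671.5 km, bearing=329.2°
Leg 2: dist=9709.0 km, bearing=164.5°
Leg 3: dist=8653.3 km, bearing=82.4°
Total: 27033.8 km

Leg 1: φ1=0.2404732, φ2=1.0463354, Δφ=0.8058621, Δλ=-1.5666494 rad; a=sin²(Δφ/2)+cosφ1·cosφ2·sin²(Δλ/2)=0.3959157014; c=2·atan2(√a, √(1-a))=1.361094163; dist=6371·c=8671.531 ≈ 8671.5 km; running total=8671.5 km
Leg 1 bearing: y=sinΔλ·cosφ2=-0.50074219, x=cosφ1·sinφ2-sinφ1·cosφ2·cosΔλ=0.84019230; θ=atan2(y, x)=-30.7943° <0 so +360° → 329.2057° ≈ 329.2°
Leg 2: φ1=1.0463354, φ2=-0.4572222, Δφ=-1.5035575, Δλ=0.3021060 rad; a=sin²(Δφ/2)+cosφ1·cosφ2·sin²(Δλ/2)=0.4765801193; c=2·atan2(√a, √(1-a))=1.523939421; dist=6371·c=9709.018 ≈ 9709.0 km; running total=18380.5 km
Leg 2 bearing: y=sinΔλ·cosφ2=0.26696974, x=cosφ1·sinφ2-sinφ1·cosφ2·cosΔλ=-0.96256594; θ=atan2(y, x)=164.4985° ≈ 164.5°
Leg 3: φ1=-0.4572222, φ2=0.0232600, Δφ=0.4804822, Δλ=1.3215912 rad; a=sin²(Δφ/2)+cosφ1·cosφ2·sin²(Δλ/2)=0.3945136026; c=2·atan2(√a, √(1-a))=1.358226279; dist=6371·c=8653.260 ≈ 8653.3 km; running total=27033.8 km
Leg 3 bearing: y=sinΔλ·cosφ2=0.96884663, x=cosφ1·sinφ2-sinφ1·cosφ2·cosΔλ=0.12971770; θ=atan2(y, x)=82.3741° ≈ 82.4°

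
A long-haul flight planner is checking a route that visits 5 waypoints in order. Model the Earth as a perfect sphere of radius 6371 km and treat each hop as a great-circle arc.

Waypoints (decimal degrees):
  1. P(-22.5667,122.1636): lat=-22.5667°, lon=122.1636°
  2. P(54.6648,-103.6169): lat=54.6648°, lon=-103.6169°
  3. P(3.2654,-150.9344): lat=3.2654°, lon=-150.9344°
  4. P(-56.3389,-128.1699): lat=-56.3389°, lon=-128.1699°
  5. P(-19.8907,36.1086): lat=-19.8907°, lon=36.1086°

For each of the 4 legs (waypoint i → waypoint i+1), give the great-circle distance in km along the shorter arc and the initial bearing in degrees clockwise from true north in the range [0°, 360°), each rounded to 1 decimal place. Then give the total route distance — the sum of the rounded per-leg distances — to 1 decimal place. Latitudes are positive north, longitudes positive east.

Leg 1: dist=14819.8 km, bearing=34.7°
Leg 2: dist=7119.7 km, bearing=234.7°
Leg 3: dist=6941.7 km, bearing=166.0°
Leg 4: dist=11411.1 km, bearing=164.9°
Total: 40292.3 km

Leg 1: φ1=-0.3938632, φ2=0.9540807, Δφ=1.3479440, Δλ=-3.9406131 rad; a=sin²(Δφ/2)+cosφ1·cosφ2·sin²(Δλ/2)=0.8427664990; c=2·atan2(√a, √(1-a))=2.326131872; dist=6371·c=14819.786 ≈ 14819.8 km; running total=14819.8 km
Leg 1 bearing: y=sinΔλ·cosφ2=0.41449439, x=cosφ1·sinφ2-sinφ1·cosφ2·cosΔλ=0.59853063; θ=atan2(y, x)=34.7034° ≈ 34.7°
Leg 2: φ1=0.9540807, φ2=0.0569920, Δφ=-0.8970888, Δλ=-0.8258462 rad; a=sin²(Δφ/2)+cosφ1·cosφ2·sin²(Δλ/2)=0.2810394284; c=2·atan2(√a, √(1-a))=1.117511335; dist=6371·c=7119.665 ≈ 7119.7 km; running total=21939.5 km
Leg 2 bearing: y=sinΔλ·cosφ2=-0.73392815, x=cosφ1·sinφ2-sinφ1·cosφ2·cosΔλ=-0.51920569; θ=atan2(y, x)=-125.2769° <0 so +360° → 234.7231° ≈ 234.7°
Leg 3: φ1=0.0569920, φ2=-0.9832993, Δφ=-1.0402913, Δλ=0.3973155 rad; a=sin²(Δφ/2)+cosφ1·cosφ2·sin²(Δλ/2)=0.2685687656; c=2·atan2(√a, √(1-a))=1.089574631; dist=6371·c=6941.680 ≈ 6941.7 km; running total=28881.2 km
Leg 3 bearing: y=sinΔλ·cosφ2=0.21447530, x=cosφ1·sinφ2-sinφ1·cosφ2·cosΔλ=-0.86009225; θ=atan2(y, x)=165.9981° ≈ 166.0°
Leg 4: φ1=-0.9832993, φ2=-0.3471582, Δφ=0.6361411, Δλ=2.8672007 rad; a=sin²(Δφ/2)+cosφ1·cosφ2·sin²(Δλ/2)=0.6092666068; c=2·atan2(√a, √(1-a))=1.791107426; dist=6371·c=11411.145 ≈ 11411.1 km; running total=40292.3 km
Leg 4 bearing: y=sinΔλ·cosφ2=0.25479701, x=cosφ1·sinφ2-sinφ1·cosφ2·cosΔλ=-0.94197756; θ=atan2(y, x)=164.8642° ≈ 164.9°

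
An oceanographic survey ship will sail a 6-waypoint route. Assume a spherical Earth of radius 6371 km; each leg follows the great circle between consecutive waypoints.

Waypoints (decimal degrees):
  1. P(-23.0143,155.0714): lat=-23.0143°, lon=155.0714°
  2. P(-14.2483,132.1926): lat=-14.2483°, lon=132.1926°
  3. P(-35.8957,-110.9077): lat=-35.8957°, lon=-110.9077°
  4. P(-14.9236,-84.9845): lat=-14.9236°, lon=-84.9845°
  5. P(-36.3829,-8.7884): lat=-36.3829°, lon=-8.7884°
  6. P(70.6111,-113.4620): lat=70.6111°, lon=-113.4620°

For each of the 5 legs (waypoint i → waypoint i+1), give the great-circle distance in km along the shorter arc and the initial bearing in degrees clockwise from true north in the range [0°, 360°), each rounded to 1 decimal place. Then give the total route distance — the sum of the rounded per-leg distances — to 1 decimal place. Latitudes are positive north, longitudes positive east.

Leg 1: φ1=-0.4016753, φ2=-0.2486797, Δφ=0.1529956, Δλ=-0.3993104 rad; a=sin²(Δφ/2)+cosφ1·cosφ2·sin²(Δλ/2)=0.0409313216; c=2·atan2(√a, √(1-a))=0.407442270; dist=6371·c=2595.815 ≈ 2595.8 km; running total=2595.8 km
Leg 1 bearing: y=sinΔλ·cosφ2=-0.37682341, x=cosφ1·sinφ2-sinφ1·cosφ2·cosΔλ=0.12258837; θ=atan2(y, x)=-71.9792° <0 so +360° → 288.0208° ≈ 288.0°
Leg 2: φ1=-0.2486797, φ2=-0.6264982, Δφ=-0.3778184, Δλ=-4.2429006 rad; a=sin²(Δφ/2)+cosφ1·cosφ2·sin²(Δλ/2)=0.6054635035; c=2·atan2(√a, √(1-a))=1.783319533; dist=6371·c=11361.529 ≈ 11361.5 km; running total=13957.3 km
Leg 2 bearing: y=sinΔλ·cosφ2=0.72243430, x=cosφ1·sinφ2-sinφ1·cosφ2·cosΔλ=-0.65848196; θ=atan2(y, x)=132.3484° ≈ 132.3°
Leg 3: φ1=-0.6264982, φ2=-0.2604660, Δφ=0.3660322, Δλ=0.4524452 rad; a=sin²(Δφ/2)+cosφ1·cosφ2·sin²(Δλ/2)=0.0725029938; c=2·atan2(√a, √(1-a))=0.545257032; dist=6371·c=3473.833 ≈ 3473.8 km; running total=17431.1 km
Leg 3 bearing: y=sinΔλ·cosφ2=0.42242043, x=cosφ1·sinφ2-sinφ1·cosφ2·cosΔλ=0.30090899; θ=atan2(y, x)=54.5360° ≈ 54.5°
Leg 4: φ1=-0.2604660, φ2=-0.6350014, Δφ=-0.3745354, Δλ=1.3298728 rad; a=sin²(Δφ/2)+cosφ1·cosφ2·sin²(Δλ/2)=0.3308139143; c=2·atan2(√a, √(1-a))=1.225609838; dist=6371·c=7808.360 ≈ 7808.4 km; running total=25239.5 km
Leg 4 bearing: y=sinΔλ·cosφ2=0.78181884, x=cosφ1·sinφ2-sinφ1·cosφ2·cosΔλ=-0.52370179; θ=atan2(y, x)=123.8162° ≈ 123.8°
Leg 5: φ1=-0.6350014, φ2=1.2323962, Δφ=1.8673976, Δλ=-1.8268990 rad; a=sin²(Δφ/2)+cosφ1·cosφ2·sin²(Δλ/2)=0.8136197369; c=2·atan2(√a, √(1-a))=2.248799988; dist=6371·c=14327.105 ≈ 14327.1 km; running total=39566.6 km
Leg 5 bearing: y=sinΔλ·cosφ2=-0.32115078, x=cosφ1·sinφ2-sinφ1·cosφ2·cosΔλ=0.70953000; θ=atan2(y, x)=-24.3527° <0 so +360° → 335.6473° ≈ 335.6°

Leg 1: dist=2595.8 km, bearing=288.0°
Leg 2: dist=11361.5 km, bearing=132.3°
Leg 3: dist=3473.8 km, bearing=54.5°
Leg 4: dist=7808.4 km, bearing=123.8°
Leg 5: dist=14327.1 km, bearing=335.6°
Total: 39566.6 km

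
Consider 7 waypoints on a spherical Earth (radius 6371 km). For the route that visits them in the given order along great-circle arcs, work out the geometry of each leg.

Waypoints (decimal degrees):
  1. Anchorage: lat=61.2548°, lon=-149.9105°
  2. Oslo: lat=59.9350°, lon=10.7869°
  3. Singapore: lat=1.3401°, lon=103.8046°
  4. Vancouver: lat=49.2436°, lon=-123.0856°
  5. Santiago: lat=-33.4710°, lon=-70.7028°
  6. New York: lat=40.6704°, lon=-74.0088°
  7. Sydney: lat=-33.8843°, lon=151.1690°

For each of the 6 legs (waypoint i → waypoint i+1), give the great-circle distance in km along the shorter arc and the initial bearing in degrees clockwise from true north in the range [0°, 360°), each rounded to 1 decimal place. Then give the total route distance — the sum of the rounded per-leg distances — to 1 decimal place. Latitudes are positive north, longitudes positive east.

Leg 1: dist=6438.0 km, bearing=11.3°
Leg 2: dist=10046.6 km, bearing=86.7°
Leg 3: dist=12827.5 km, bearing=31.8°
Leg 4: dist=10552.1 km, bearing=138.5°
Leg 5: dist=8251.1 km, bearing=357.4°
Leg 6: dist=15992.3 km, bearing=266.0°
Total: 64107.6 km

Leg 1: φ1=1.0690979, φ2=1.0460631, Δφ=-0.0230349, Δλ=2.8046987 rad; a=sin²(Δφ/2)+cosφ1·cosφ2·sin²(Δλ/2)=0.2342908119; c=2·atan2(√a, √(1-a))=1.010522267; dist=6371·c=6438.037 ≈ 6438.0 km; running total=6438.0 km
Leg 1 bearing: y=sinΔλ·cosφ2=0.16560327, x=cosφ1·sinφ2-sinφ1·cosφ2·cosΔλ=0.83076475; θ=atan2(y, x)=11.2735° ≈ 11.3°
Leg 2: φ1=1.0460631, φ2=0.0233892, Δφ=-1.0226739, Δλ=1.6234651 rad; a=sin²(Δφ/2)+cosφ1·cosφ2·sin²(Δλ/2)=0.5030631197; c=2·atan2(√a, √(1-a))=1.576922604; dist=6371·c=10046.574 ≈ 10046.6 km; running total=16484.6 km
Leg 2 bearing: y=sinΔλ·cosφ2=0.99834018, x=cosφ1·sinφ2-sinφ1·cosφ2·cosΔλ=0.05726556; θ=atan2(y, x)=86.7171° ≈ 86.7°
Leg 3: φ1=0.0233892, φ2=0.8594630, Δφ=0.8360738, Δλ=-3.9599810 rad; a=sin²(Δφ/2)+cosφ1·cosφ2·sin²(Δλ/2)=0.7141577236; c=2·atan2(√a, √(1-a))=2.013424071; dist=6371·c=12827.525 ≈ 12827.5 km; running total=29312.1 km
Leg 3 bearing: y=sinΔλ·cosφ2=0.47660603, x=cosφ1·sinφ2-sinφ1·cosφ2·cosΔλ=0.76771907; θ=atan2(y, x)=31.8323° ≈ 31.8°
Leg 4: φ1=0.8594630, φ2=-0.5841792, Δφ=-1.4436421, Δλ=0.9142523 rad; a=sin²(Δφ/2)+cosφ1·cosφ2·sin²(Δλ/2)=0.5426828874; c=2·atan2(√a, √(1-a))=1.656266124; dist=6371·c=10552.071 ≈ 10552.1 km; running total=39864.2 km
Leg 4 bearing: y=sinΔλ·cosφ2=0.66074753, x=cosφ1·sinφ2-sinφ1·cosφ2·cosΔλ=-0.74573815; θ=atan2(y, x)=138.4580° ≈ 138.5°
Leg 5: φ1=-0.5841792, φ2=0.7098324, Δφ=1.2940115, Δλ=-0.0577006 rad; a=sin²(Δφ/2)+cosφ1·cosφ2·sin²(Δλ/2)=0.3638943541; c=2·atan2(√a, √(1-a))=1.295105967; dist=6371·c=8251.120 ≈ 8251.1 km; running total=48115.3 km
Leg 5 bearing: y=sinΔλ·cosφ2=-0.04373995, x=cosφ1·sinφ2-sinφ1·cosφ2·cosΔλ=0.96124286; θ=atan2(y, x)=-2.6054° <0 so +360° → 357.3946° ≈ 357.4°
Leg 6: φ1=0.7098324, φ2=-0.5913926, Δφ=-1.3012250, Δλ=3.9300940 rad; a=sin²(Δφ/2)+cosφ1·cosφ2·sin²(Δλ/2)=0.9035941850; c=2·atan2(√a, √(1-a))=2.510169708; dist=6371·c=15992.291 ≈ 15992.3 km; running total=64107.6 km
Leg 6 bearing: y=sinΔλ·cosφ2=-0.58883416, x=cosφ1·sinφ2-sinφ1·cosφ2·cosΔλ=-0.04148823; θ=atan2(y, x)=-94.0303° <0 so +360° → 265.9697° ≈ 266.0°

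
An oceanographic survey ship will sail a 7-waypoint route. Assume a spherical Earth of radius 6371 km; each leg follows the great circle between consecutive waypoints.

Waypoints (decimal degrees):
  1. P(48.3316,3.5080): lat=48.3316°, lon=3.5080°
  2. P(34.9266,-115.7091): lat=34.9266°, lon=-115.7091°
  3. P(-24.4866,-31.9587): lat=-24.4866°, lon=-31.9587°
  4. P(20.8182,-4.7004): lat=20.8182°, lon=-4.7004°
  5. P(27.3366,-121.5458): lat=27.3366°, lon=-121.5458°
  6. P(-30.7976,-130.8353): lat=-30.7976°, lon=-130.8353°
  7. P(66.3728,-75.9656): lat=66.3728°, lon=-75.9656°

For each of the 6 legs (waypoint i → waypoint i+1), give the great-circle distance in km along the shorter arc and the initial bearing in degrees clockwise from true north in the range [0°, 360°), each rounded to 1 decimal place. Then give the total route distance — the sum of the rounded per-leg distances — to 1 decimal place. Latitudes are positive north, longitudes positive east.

Leg 1: dist=8973.3 km, bearing=313.5°
Leg 2: dist=11006.0 km, bearing=113.7°
Leg 3: dist=5836.8 km, bearing=32.7°
Leg 4: dist=11366.9 km, bearing=305.8°
Leg 5: dist=6539.0 km, bearing=189.3°
Leg 6: dist=11755.8 km, bearing=19.9°
Total: 55477.8 km

Leg 1: φ1=0.8435456, φ2=0.6095842, Δφ=-0.2339614, Δλ=-2.0807309 rad; a=sin²(Δφ/2)+cosφ1·cosφ2·sin²(Δλ/2)=0.4191910663; c=2·atan2(√a, √(1-a))=1.408466473; dist=6371·c=8973.340 ≈ 8973.3 km; running total=8973.3 km
Leg 1 bearing: y=sinΔλ·cosφ2=-0.71557732, x=cosφ1·sinφ2-sinφ1·cosφ2·cosΔλ=0.67957984; θ=atan2(y, x)=-46.4780° <0 so +360° → 313.5220° ≈ 313.5°
Leg 2: φ1=0.6095842, φ2=-0.4273718, Δφ=-1.0369560, Δλ=1.4617202 rad; a=sin²(Δφ/2)+cosφ1·cosφ2·sin²(Δλ/2)=0.5780379238; c=2·atan2(√a, √(1-a))=1.727512882; dist=6371·c=11005.985 ≈ 11006.0 km; running total=19979.3 km
Leg 2 bearing: y=sinΔλ·cosφ2=0.90464985, x=cosφ1·sinφ2-sinφ1·cosφ2·cosΔλ=-0.39654632; θ=atan2(y, x)=113.6699° ≈ 113.7°
Leg 3: φ1=-0.4273718, φ2=0.3633461, Δφ=0.7907179, Δλ=0.4757471 rad; a=sin²(Δφ/2)+cosφ1·cosφ2·sin²(Δλ/2)=0.1955640404; c=2·atan2(√a, √(1-a))=0.916158580; dist=6371·c=5836.846 ≈ 5836.8 km; running total=25816.1 km
Leg 3 bearing: y=sinΔλ·cosφ2=0.42810100, x=cosφ1·sinφ2-sinφ1·cosφ2·cosΔλ=0.66783570; θ=atan2(y, x)=32.6610° ≈ 32.7°
Leg 4: φ1=0.3633461, φ2=0.4771137, Δφ=0.1137675, Δλ=-2.0393369 rad; a=sin²(Δφ/2)+cosφ1·cosφ2·sin²(Δλ/2)=0.6058779024; c=2·atan2(√a, √(1-a))=1.784167484; dist=6371·c=11366.931 ≈ 11366.9 km; running total=37183.0 km
Leg 4 bearing: y=sinΔλ·cosφ2=-0.79258785, x=cosφ1·sinφ2-sinφ1·cosφ2·cosΔλ=0.57180764; θ=atan2(y, x)=-54.1917° <0 so +360° → 305.8083° ≈ 305.8°
Leg 5: φ1=0.4771137, φ2=-0.5375195, Δφ=-1.0146332, Δλ=-0.1621324 rad; a=sin²(Δφ/2)+cosφ1·cosφ2·sin²(Δλ/2)=0.2410378614; c=2·atan2(√a, √(1-a))=1.026373699; dist=6371·c=6539.027 ≈ 6539.0 km; running total=43722.0 km
Leg 5 bearing: y=sinΔλ·cosφ2=-0.13865932, x=cosφ1·sinφ2-sinφ1·cosφ2·cosΔλ=-0.84411376; θ=atan2(y, x)=-170.6716° <0 so +360° → 189.3284° ≈ 189.3°
Leg 6: φ1=-0.5375195, φ2=1.1584239, Δφ=1.6959434, Δλ=0.9576569 rad; a=sin²(Δφ/2)+cosφ1·cosφ2·sin²(Δλ/2)=0.6354914930; c=2·atan2(√a, √(1-a))=1.845210407; dist=6371·c=11755.836 ≈ 11755.8 km; running total=55477.8 km
Leg 6 bearing: y=sinΔλ·cosφ2=0.32777941, x=cosφ1·sinφ2-sinφ1·cosφ2·cosΔλ=0.90505739; θ=atan2(y, x)=19.9086° ≈ 19.9°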